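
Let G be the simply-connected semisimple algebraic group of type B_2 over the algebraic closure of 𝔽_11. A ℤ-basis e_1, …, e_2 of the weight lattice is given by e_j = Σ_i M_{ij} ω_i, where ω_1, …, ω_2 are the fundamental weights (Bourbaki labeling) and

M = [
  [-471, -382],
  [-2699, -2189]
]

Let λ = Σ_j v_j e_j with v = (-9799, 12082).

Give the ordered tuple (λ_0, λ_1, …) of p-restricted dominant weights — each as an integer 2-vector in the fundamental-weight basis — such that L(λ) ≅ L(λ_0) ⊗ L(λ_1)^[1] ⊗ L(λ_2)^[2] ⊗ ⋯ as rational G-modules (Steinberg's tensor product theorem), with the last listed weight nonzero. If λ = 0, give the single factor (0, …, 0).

((5, 3),)

Compute c_i = Σ_j M_{ij} v_j with v = (-9799, 12082):
  c_1 = (-471)·(-9799) + (-382)·(12082) = 5
  c_2 = (-2699)·(-9799) + (-2189)·(12082) = 3
Base-11 expansion of each c_i:
  c_1 = 5 = 5·11^0
  c_2 = 3 = 3·11^0
λ_0 = (5, 3)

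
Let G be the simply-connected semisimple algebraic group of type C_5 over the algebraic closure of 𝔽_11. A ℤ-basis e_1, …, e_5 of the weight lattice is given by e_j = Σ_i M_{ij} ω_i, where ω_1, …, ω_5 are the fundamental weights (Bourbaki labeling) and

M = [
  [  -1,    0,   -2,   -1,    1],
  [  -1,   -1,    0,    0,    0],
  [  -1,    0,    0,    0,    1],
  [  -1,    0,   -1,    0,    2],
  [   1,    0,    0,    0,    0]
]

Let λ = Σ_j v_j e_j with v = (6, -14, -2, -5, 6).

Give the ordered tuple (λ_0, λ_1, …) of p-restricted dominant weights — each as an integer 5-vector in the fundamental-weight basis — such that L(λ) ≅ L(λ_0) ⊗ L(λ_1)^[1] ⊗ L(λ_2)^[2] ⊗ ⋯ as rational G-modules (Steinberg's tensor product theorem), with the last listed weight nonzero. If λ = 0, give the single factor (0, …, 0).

((9, 8, 0, 8, 6),)

ω-coordinates c = M·v, v = (6, -14, -2, -5, 6):
  c_1 = -1*6 + 0*-14 + -2*-2 + -1*-5 + 1*6 = 9
  c_2 = -1*6 + -1*-14 + 0*-2 + 0*-5 + 0*6 = 8
  c_3 = -1*6 + 0*-14 + 0*-2 + 0*-5 + 1*6 = 0
  c_4 = -1*6 + 0*-14 + -1*-2 + 0*-5 + 2*6 = 8
  c_5 = 1*6 + 0*-14 + 0*-2 + 0*-5 + 0*6 = 6
Expand coordinatewise in base 11:
  c_1 = 9 = 9·11^0
  c_2 = 8 = 8·11^0
  c_3 = 0
  c_4 = 8 = 8·11^0
  c_5 = 6 = 6·11^0
Factor λ_0 = (9, 8, 0, 8, 6)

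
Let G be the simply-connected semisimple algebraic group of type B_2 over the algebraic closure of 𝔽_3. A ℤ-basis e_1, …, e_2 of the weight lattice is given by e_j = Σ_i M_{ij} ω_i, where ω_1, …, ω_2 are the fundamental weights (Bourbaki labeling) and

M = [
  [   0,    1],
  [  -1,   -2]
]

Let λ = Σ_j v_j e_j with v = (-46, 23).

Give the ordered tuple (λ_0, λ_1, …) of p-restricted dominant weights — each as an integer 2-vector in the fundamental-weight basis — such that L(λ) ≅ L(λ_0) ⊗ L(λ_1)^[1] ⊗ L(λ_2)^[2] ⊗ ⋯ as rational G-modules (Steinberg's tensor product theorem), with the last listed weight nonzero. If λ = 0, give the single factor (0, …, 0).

((2, 0), (1, 0), (2, 0))

Change of basis e → ω: c = M·v where v = (-46, 23):
  c_1 = (0)·(-46) + 1·23 = 23
  c_2 = (-1)·(-46) + (-2)·(23) = 0
p = 3; digits c_i = Σ_j d_{ij}·3^j, 0 ≤ d_{ij} < 3:
  c_1 = 23 = 2·3^0 + 1·3^1 + 2·3^2
  c_2 = 0
p-restricted factor λ_0 = (2, 0)
p-restricted factor λ_1 = (1, 0)
p-restricted factor λ_2 = (2, 0)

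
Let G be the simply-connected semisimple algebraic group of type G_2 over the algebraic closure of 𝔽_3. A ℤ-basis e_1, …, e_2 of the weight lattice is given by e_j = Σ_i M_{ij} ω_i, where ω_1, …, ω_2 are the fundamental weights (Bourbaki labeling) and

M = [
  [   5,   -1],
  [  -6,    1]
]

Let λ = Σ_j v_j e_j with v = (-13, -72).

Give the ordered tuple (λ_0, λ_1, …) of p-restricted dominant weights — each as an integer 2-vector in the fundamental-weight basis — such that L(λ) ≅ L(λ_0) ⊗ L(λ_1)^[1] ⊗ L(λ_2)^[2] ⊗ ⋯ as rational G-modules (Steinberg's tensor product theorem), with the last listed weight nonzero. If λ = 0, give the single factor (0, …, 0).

Converting to the ω-basis (c_i = row i of M dotted with v = (-13, -72)):
  c_1 = (5)·(-13) + (-1)·(-72) = 7
  c_2 = (-6)·(-13) + (1)·(-72) = 6
Expand coordinatewise in base 3:
  c_1 = 7 = 1·3^0 + 2·3^1
  c_2 = 6 = 0·3^0 + 2·3^1
p-restricted factor λ_0 = (1, 0)
p-restricted factor λ_1 = (2, 2)

((1, 0), (2, 2))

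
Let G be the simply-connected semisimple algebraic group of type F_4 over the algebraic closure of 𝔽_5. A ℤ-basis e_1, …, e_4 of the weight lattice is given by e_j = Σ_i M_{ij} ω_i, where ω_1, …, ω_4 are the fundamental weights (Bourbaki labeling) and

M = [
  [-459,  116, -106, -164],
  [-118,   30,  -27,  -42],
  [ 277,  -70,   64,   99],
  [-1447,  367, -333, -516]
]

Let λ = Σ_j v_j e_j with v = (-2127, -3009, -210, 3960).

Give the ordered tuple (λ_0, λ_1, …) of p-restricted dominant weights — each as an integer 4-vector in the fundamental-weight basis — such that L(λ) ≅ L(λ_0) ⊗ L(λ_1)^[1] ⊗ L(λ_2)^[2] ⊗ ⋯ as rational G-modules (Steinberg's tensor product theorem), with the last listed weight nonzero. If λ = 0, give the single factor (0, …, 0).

((4, 1, 1, 1), (3, 3, 0, 2), (2, 2, 2, 1))

ω-coordinates c = M·v, v = (-2127, -3009, -210, 3960):
  c_1 = (-459)·(-2127) + (116)·(-3009) + (-106)·(-210) + (-164)·(3960) = 69
  c_2 = (-118)·(-2127) + (30)·(-3009) + (-27)·(-210) + (-42)·(3960) = 66
  c_3 = (277)·(-2127) + (-70)·(-3009) + (64)·(-210) + 99·3960 = 51
  c_4 = (-1447)·(-2127) + (367)·(-3009) + (-333)·(-210) + (-516)·(3960) = 36
Base-5 expansion of each c_i:
  c_1 = 69 = 4·5^0 + 3·5^1 + 2·5^2
  c_2 = 66 = 1·5^0 + 3·5^1 + 2·5^2
  c_3 = 51 = 1·5^0 + 0·5^1 + 2·5^2
  c_4 = 36 = 1·5^0 + 2·5^1 + 1·5^2
p-restricted factor λ_0 = (4, 1, 1, 1)
p-restricted factor λ_1 = (3, 3, 0, 2)
p-restricted factor λ_2 = (2, 2, 2, 1)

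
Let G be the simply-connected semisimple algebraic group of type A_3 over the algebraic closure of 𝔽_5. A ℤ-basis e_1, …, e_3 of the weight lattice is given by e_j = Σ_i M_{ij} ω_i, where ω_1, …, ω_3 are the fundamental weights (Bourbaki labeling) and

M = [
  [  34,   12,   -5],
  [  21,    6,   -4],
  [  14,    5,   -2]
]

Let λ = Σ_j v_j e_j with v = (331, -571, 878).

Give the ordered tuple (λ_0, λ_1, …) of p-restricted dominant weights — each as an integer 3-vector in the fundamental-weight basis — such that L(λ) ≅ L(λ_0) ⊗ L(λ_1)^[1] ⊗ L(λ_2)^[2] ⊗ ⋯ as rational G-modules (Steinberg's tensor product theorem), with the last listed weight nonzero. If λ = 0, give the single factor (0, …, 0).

((2, 3, 3), (2, 2, 4))

Compute c_i = Σ_j M_{ij} v_j with v = (331, -571, 878):
  c_1 = (34)·(331) + (12)·(-571) + (-5)·(878) = 12
  c_2 = (21)·(331) + (6)·(-571) + (-4)·(878) = 13
  c_3 = (14)·(331) + (5)·(-571) + (-2)·(878) = 23
Expand coordinatewise in base 5:
  c_1 = 12 = 2·5^0 + 2·5^1
  c_2 = 13 = 3·5^0 + 2·5^1
  c_3 = 23 = 3·5^0 + 4·5^1
p-restricted factor λ_0 = (2, 3, 3)
p-restricted factor λ_1 = (2, 2, 4)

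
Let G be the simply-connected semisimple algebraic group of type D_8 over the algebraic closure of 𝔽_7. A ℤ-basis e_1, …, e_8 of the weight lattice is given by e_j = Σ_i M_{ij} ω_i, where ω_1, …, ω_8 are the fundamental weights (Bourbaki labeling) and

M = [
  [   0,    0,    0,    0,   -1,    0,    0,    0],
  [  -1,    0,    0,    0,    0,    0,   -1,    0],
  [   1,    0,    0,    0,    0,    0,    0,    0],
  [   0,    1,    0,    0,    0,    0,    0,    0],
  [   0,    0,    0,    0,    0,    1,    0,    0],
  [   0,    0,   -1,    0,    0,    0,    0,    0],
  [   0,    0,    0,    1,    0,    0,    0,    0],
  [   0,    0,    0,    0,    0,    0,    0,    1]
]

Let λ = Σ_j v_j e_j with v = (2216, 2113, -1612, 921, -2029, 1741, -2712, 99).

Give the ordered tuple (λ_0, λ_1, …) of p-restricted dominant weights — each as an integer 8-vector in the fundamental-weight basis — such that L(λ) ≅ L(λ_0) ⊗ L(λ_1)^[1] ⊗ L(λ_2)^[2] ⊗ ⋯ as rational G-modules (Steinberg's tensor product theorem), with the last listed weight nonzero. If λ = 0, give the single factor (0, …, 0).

((6, 6, 4, 6, 5, 2, 4, 1), (2, 0, 1, 0, 3, 6, 5, 0), (6, 3, 3, 1, 0, 4, 4, 2), (5, 1, 6, 6, 5, 4, 2, 0))

Change of basis e → ω: c = M·v where v = (2216, 2113, -1612, 921, -2029, 1741, -2712, 99):
  c_1 = 0*2216 + 0*2113 + 0*-1612 + 0*921 + -1*-2029 + 0*1741 + 0*-2712 + 0*99 = 2029
  c_2 = -1*2216 + 0*2113 + 0*-1612 + 0*921 + 0*-2029 + 0*1741 + -1*-2712 + 0*99 = 496
  c_3 = 1*2216 + 0*2113 + 0*-1612 + 0*921 + 0*-2029 + 0*1741 + 0*-2712 + 0*99 = 2216
  c_4 = 0*2216 + 1*2113 + 0*-1612 + 0*921 + 0*-2029 + 0*1741 + 0*-2712 + 0*99 = 2113
  c_5 = 0*2216 + 0*2113 + 0*-1612 + 0*921 + 0*-2029 + 1*1741 + 0*-2712 + 0*99 = 1741
  c_6 = 0*2216 + 0*2113 + -1*-1612 + 0*921 + 0*-2029 + 0*1741 + 0*-2712 + 0*99 = 1612
  c_7 = 0*2216 + 0*2113 + 0*-1612 + 1*921 + 0*-2029 + 0*1741 + 0*-2712 + 0*99 = 921
  c_8 = 0*2216 + 0*2113 + 0*-1612 + 0*921 + 0*-2029 + 0*1741 + 0*-2712 + 1*99 = 99
Base-7 expansion of each c_i:
  c_1 = 2029 = 6·7^0 + 2·7^1 + 6·7^2 + 5·7^3
  c_2 = 496 = 6·7^0 + 0·7^1 + 3·7^2 + 1·7^3
  c_3 = 2216 = 4·7^0 + 1·7^1 + 3·7^2 + 6·7^3
  c_4 = 2113 = 6·7^0 + 0·7^1 + 1·7^2 + 6·7^3
  c_5 = 1741 = 5·7^0 + 3·7^1 + 0·7^2 + 5·7^3
  c_6 = 1612 = 2·7^0 + 6·7^1 + 4·7^2 + 4·7^3
  c_7 = 921 = 4·7^0 + 5·7^1 + 4·7^2 + 2·7^3
  c_8 = 99 = 1·7^0 + 0·7^1 + 2·7^2
λ_0 = (6, 6, 4, 6, 5, 2, 4, 1)
λ_1 = (2, 0, 1, 0, 3, 6, 5, 0)
λ_2 = (6, 3, 3, 1, 0, 4, 4, 2)
λ_3 = (5, 1, 6, 6, 5, 4, 2, 0)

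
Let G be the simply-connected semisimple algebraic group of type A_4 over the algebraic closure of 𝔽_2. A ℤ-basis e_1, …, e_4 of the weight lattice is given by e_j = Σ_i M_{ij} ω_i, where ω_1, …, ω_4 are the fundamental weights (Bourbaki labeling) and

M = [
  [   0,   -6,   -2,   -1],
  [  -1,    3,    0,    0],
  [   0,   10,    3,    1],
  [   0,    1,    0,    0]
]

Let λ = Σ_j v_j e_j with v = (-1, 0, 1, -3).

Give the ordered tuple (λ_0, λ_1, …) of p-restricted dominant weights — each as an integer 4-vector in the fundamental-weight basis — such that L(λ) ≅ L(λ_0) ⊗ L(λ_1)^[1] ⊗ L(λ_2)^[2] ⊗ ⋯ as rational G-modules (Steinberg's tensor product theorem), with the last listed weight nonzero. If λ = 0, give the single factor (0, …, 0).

In the fundamental-weight basis, λ has coordinates c = M·v (v = (-1, 0, 1, -3)):
  c_1 = 0*-1 + -6*0 + -2*1 + -1*-3 = 1
  c_2 = -1*-1 + 3*0 + 0*1 + 0*-3 = 1
  c_3 = 0*-1 + 10*0 + 3*1 + 1*-3 = 0
  c_4 = 0*-1 + 1*0 + 0*1 + 0*-3 = 0
Expand coordinatewise in base 2:
  c_1 = 1 = 1·2^0
  c_2 = 1 = 1·2^0
  c_3 = 0
  c_4 = 0
p-restricted factor λ_0 = (1, 1, 0, 0)

((1, 1, 0, 0),)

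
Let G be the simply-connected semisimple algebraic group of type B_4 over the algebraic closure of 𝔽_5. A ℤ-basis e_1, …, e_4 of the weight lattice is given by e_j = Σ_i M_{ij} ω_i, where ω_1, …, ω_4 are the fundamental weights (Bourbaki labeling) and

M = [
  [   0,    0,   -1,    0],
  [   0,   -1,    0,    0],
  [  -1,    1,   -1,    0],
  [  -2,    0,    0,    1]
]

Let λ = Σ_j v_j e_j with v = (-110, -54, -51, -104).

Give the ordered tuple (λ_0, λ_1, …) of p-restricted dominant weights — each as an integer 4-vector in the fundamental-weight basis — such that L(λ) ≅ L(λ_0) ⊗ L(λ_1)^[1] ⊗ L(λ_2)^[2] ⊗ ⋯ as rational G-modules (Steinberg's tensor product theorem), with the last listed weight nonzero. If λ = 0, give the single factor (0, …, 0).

Converting to the ω-basis (c_i = row i of M dotted with v = (-110, -54, -51, -104)):
  c_1 = (0)·(-110) + (0)·(-54) + (-1)·(-51) + (0)·(-104) = 51
  c_2 = (0)·(-110) + (-1)·(-54) + (0)·(-51) + (0)·(-104) = 54
  c_3 = (-1)·(-110) + (1)·(-54) + (-1)·(-51) + (0)·(-104) = 107
  c_4 = (-2)·(-110) + (0)·(-54) + (0)·(-51) + (1)·(-104) = 116
Expand coordinatewise in base 5:
  c_1 = 51 = 1·5^0 + 0·5^1 + 2·5^2
  c_2 = 54 = 4·5^0 + 0·5^1 + 2·5^2
  c_3 = 107 = 2·5^0 + 1·5^1 + 4·5^2
  c_4 = 116 = 1·5^0 + 3·5^1 + 4·5^2
λ_0 = (1, 4, 2, 1)
λ_1 = (0, 0, 1, 3)
λ_2 = (2, 2, 4, 4)

((1, 4, 2, 1), (0, 0, 1, 3), (2, 2, 4, 4))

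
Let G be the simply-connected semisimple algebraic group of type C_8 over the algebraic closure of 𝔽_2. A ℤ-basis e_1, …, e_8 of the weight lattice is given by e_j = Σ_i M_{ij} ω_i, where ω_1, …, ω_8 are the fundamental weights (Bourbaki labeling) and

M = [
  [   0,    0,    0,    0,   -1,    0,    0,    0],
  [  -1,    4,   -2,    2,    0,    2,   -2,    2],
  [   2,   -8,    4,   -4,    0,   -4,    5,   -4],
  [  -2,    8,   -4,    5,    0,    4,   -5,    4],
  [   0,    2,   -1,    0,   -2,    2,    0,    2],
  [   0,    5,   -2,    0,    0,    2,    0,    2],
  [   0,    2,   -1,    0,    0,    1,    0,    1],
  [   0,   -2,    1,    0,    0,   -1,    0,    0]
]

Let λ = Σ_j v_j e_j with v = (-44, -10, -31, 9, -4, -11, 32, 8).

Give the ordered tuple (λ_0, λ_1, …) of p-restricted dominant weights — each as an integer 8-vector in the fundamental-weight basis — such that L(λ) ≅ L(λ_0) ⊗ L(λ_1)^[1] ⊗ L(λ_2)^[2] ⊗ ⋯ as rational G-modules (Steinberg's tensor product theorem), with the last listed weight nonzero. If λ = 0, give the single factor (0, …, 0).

((0, 0, 0, 1, 1, 0, 0, 0), (0, 1, 0, 0, 0, 1, 0, 0), (1, 1, 1, 1, 1, 1, 0, 0), (0, 1, 0, 0, 1, 0, 1, 0))

Change of basis e → ω: c = M·v where v = (-44, -10, -31, 9, -4, -11, 32, 8):
  c_1 = 0*-44 + 0*-10 + 0*-31 + 0*9 + -1*-4 + 0*-11 + 0*32 + 0*8 = 4
  c_2 = -1*-44 + 4*-10 + -2*-31 + 2*9 + 0*-4 + 2*-11 + -2*32 + 2*8 = 14
  c_3 = 2*-44 + -8*-10 + 4*-31 + -4*9 + 0*-4 + -4*-11 + 5*32 + -4*8 = 4
  c_4 = -2*-44 + 8*-10 + -4*-31 + 5*9 + 0*-4 + 4*-11 + -5*32 + 4*8 = 5
  c_5 = 0*-44 + 2*-10 + -1*-31 + 0*9 + -2*-4 + 2*-11 + 0*32 + 2*8 = 13
  c_6 = 0*-44 + 5*-10 + -2*-31 + 0*9 + 0*-4 + 2*-11 + 0*32 + 2*8 = 6
  c_7 = 0*-44 + 2*-10 + -1*-31 + 0*9 + 0*-4 + 1*-11 + 0*32 + 1*8 = 8
  c_8 = 0*-44 + -2*-10 + 1*-31 + 0*9 + 0*-4 + -1*-11 + 0*32 + 0*8 = 0
Expand coordinatewise in base 2:
  c_1 = 4 = 0·2^0 + 0·2^1 + 1·2^2
  c_2 = 14 = 0·2^0 + 1·2^1 + 1·2^2 + 1·2^3
  c_3 = 4 = 0·2^0 + 0·2^1 + 1·2^2
  c_4 = 5 = 1·2^0 + 0·2^1 + 1·2^2
  c_5 = 13 = 1·2^0 + 0·2^1 + 1·2^2 + 1·2^3
  c_6 = 6 = 0·2^0 + 1·2^1 + 1·2^2
  c_7 = 8 = 0·2^0 + 0·2^1 + 0·2^2 + 1·2^3
  c_8 = 0
λ_0 = (0, 0, 0, 1, 1, 0, 0, 0)
λ_1 = (0, 1, 0, 0, 0, 1, 0, 0)
λ_2 = (1, 1, 1, 1, 1, 1, 0, 0)
λ_3 = (0, 1, 0, 0, 1, 0, 1, 0)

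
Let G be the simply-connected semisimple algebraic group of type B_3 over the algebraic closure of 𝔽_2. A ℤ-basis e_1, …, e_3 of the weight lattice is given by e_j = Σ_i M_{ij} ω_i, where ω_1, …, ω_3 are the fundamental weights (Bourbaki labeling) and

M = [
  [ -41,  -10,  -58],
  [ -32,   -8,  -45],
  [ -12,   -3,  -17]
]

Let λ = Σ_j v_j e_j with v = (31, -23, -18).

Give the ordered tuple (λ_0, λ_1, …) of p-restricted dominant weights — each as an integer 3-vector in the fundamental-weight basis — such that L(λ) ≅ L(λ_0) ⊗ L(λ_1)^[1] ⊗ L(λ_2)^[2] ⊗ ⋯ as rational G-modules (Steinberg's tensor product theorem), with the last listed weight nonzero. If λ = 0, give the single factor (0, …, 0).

((1, 0, 1), (1, 1, 1))

Compute c_i = Σ_j M_{ij} v_j with v = (31, -23, -18):
  c_1 = -41*31 + -10*-23 + -58*-18 = 3
  c_2 = -32*31 + -8*-23 + -45*-18 = 2
  c_3 = -12*31 + -3*-23 + -17*-18 = 3
Writing each c_i in base p = 2:
  c_1 = 3 = 1·2^0 + 1·2^1
  c_2 = 2 = 0·2^0 + 1·2^1
  c_3 = 3 = 1·2^0 + 1·2^1
p-restricted factor λ_0 = (1, 0, 1)
p-restricted factor λ_1 = (1, 1, 1)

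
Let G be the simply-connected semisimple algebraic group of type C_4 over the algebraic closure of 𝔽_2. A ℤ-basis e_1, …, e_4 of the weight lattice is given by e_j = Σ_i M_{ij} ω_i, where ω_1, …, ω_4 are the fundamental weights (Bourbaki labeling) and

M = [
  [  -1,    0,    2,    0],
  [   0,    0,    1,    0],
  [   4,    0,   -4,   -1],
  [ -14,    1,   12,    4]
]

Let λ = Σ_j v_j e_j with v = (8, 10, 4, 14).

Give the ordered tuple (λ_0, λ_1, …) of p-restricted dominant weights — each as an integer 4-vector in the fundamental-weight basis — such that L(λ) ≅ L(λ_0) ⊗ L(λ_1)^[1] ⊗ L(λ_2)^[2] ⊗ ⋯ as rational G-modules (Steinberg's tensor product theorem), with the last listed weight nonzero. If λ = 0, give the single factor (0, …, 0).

((0, 0, 0, 0), (0, 0, 1, 1), (0, 1, 0, 0))

Converting to the ω-basis (c_i = row i of M dotted with v = (8, 10, 4, 14)):
  c_1 = (-1)·(8) + 0·10 + 2·4 + 0·14 = 0
  c_2 = 0·8 + 0·10 + 1·4 + 0·14 = 4
  c_3 = 4·8 + 0·10 + (-4)·(4) + (-1)·(14) = 2
  c_4 = (-14)·(8) + 1·10 + 12·4 + 4·14 = 2
Writing each c_i in base p = 2:
  c_1 = 0
  c_2 = 4 = 0·2^0 + 0·2^1 + 1·2^2
  c_3 = 2 = 0·2^0 + 1·2^1
  c_4 = 2 = 0·2^0 + 1·2^1
Factor λ_0 = (0, 0, 0, 0)
Factor λ_1 = (0, 0, 1, 1)
Factor λ_2 = (0, 1, 0, 0)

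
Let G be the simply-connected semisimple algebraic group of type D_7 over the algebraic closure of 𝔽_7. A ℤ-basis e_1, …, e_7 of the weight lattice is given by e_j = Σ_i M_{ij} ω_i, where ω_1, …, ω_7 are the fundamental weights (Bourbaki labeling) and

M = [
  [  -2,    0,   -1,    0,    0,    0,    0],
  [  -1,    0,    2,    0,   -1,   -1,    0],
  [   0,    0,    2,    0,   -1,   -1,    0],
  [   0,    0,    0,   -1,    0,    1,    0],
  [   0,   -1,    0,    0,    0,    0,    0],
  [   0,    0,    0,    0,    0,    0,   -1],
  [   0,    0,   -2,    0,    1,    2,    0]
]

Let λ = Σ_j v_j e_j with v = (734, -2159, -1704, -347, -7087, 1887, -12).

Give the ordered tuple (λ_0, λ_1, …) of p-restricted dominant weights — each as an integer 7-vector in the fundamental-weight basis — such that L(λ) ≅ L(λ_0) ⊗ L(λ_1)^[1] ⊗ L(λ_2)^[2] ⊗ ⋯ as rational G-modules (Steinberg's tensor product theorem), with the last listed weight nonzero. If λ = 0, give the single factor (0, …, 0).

Converting to the ω-basis (c_i = row i of M dotted with v = (734, -2159, -1704, -347, -7087, 1887, -12)):
  c_1 = (-2)·(734) + (0)·(-2159) + (-1)·(-1704) + (0)·(-347) + (0)·(-7087) + 0·1887 + (0)·(-12) = 236
  c_2 = (-1)·(734) + (0)·(-2159) + (2)·(-1704) + (0)·(-347) + (-1)·(-7087) + (-1)·(1887) + (0)·(-12) = 1058
  c_3 = 0·734 + (0)·(-2159) + (2)·(-1704) + (0)·(-347) + (-1)·(-7087) + (-1)·(1887) + (0)·(-12) = 1792
  c_4 = 0·734 + (0)·(-2159) + (0)·(-1704) + (-1)·(-347) + (0)·(-7087) + 1·1887 + (0)·(-12) = 2234
  c_5 = 0·734 + (-1)·(-2159) + (0)·(-1704) + (0)·(-347) + (0)·(-7087) + 0·1887 + (0)·(-12) = 2159
  c_6 = 0·734 + (0)·(-2159) + (0)·(-1704) + (0)·(-347) + (0)·(-7087) + 0·1887 + (-1)·(-12) = 12
  c_7 = 0·734 + (0)·(-2159) + (-2)·(-1704) + (0)·(-347) + (1)·(-7087) + 2·1887 + (0)·(-12) = 95
Base-7 expansion of each c_i:
  c_1 = 236 = 5·7^0 + 5·7^1 + 4·7^2
  c_2 = 1058 = 1·7^0 + 4·7^1 + 0·7^2 + 3·7^3
  c_3 = 1792 = 0·7^0 + 4·7^1 + 1·7^2 + 5·7^3
  c_4 = 2234 = 1·7^0 + 4·7^1 + 3·7^2 + 6·7^3
  c_5 = 2159 = 3·7^0 + 0·7^1 + 2·7^2 + 6·7^3
  c_6 = 12 = 5·7^0 + 1·7^1
  c_7 = 95 = 4·7^0 + 6·7^1 + 1·7^2
Factor λ_0 = (5, 1, 0, 1, 3, 5, 4)
Factor λ_1 = (5, 4, 4, 4, 0, 1, 6)
Factor λ_2 = (4, 0, 1, 3, 2, 0, 1)
Factor λ_3 = (0, 3, 5, 6, 6, 0, 0)

((5, 1, 0, 1, 3, 5, 4), (5, 4, 4, 4, 0, 1, 6), (4, 0, 1, 3, 2, 0, 1), (0, 3, 5, 6, 6, 0, 0))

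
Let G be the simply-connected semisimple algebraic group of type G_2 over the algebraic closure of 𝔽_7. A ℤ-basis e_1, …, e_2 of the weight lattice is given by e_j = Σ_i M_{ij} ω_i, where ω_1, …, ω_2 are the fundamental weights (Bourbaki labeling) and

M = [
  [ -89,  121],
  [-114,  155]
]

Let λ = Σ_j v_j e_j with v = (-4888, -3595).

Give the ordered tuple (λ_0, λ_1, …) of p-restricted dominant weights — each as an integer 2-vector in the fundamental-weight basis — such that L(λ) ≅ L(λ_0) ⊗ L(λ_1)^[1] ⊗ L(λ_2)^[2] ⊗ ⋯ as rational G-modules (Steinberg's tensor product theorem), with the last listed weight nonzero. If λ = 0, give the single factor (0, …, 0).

((2, 0), (5, 1))

ω-coordinates c = M·v, v = (-4888, -3595):
  c_1 = -89*-4888 + 121*-3595 = 37
  c_2 = -114*-4888 + 155*-3595 = 7
Base-7 expansion of each c_i:
  c_1 = 37 = 2·7^0 + 5·7^1
  c_2 = 7 = 0·7^0 + 1·7^1
p-restricted factor λ_0 = (2, 0)
p-restricted factor λ_1 = (5, 1)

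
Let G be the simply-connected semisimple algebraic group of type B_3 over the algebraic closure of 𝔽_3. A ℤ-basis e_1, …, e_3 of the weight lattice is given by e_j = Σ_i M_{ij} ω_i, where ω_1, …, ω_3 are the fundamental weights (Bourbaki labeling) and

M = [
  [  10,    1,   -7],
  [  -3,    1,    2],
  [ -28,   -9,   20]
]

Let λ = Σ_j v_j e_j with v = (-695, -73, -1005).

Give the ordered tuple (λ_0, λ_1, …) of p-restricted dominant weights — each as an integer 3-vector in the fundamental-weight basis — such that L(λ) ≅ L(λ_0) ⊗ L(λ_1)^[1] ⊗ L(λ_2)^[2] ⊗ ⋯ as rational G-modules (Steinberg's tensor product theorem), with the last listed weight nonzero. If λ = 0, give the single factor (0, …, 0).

((0, 2, 2), (1, 0, 2), (1, 0, 1))

In the fundamental-weight basis, λ has coordinates c = M·v (v = (-695, -73, -1005)):
  c_1 = 10*-695 + 1*-73 + -7*-1005 = 12
  c_2 = -3*-695 + 1*-73 + 2*-1005 = 2
  c_3 = -28*-695 + -9*-73 + 20*-1005 = 17
Base-3 expansion of each c_i:
  c_1 = 12 = 0·3^0 + 1·3^1 + 1·3^2
  c_2 = 2 = 2·3^0
  c_3 = 17 = 2·3^0 + 2·3^1 + 1·3^2
p-restricted factor λ_0 = (0, 2, 2)
p-restricted factor λ_1 = (1, 0, 2)
p-restricted factor λ_2 = (1, 0, 1)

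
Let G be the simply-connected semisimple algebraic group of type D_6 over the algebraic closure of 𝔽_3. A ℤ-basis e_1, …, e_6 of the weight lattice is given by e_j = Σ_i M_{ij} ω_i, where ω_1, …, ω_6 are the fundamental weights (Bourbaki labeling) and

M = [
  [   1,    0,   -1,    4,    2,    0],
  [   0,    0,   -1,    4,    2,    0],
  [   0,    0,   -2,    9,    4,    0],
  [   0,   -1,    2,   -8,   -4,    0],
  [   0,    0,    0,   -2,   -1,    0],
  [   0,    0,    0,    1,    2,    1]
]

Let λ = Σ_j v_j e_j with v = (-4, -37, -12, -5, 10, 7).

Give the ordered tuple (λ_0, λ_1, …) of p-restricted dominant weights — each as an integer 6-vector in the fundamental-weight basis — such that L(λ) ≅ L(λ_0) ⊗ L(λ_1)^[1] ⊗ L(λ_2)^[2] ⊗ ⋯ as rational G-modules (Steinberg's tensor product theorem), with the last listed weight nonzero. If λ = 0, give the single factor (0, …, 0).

Compute c_i = Σ_j M_{ij} v_j with v = (-4, -37, -12, -5, 10, 7):
  c_1 = 1*-4 + 0*-37 + -1*-12 + 4*-5 + 2*10 + 0*7 = 8
  c_2 = 0*-4 + 0*-37 + -1*-12 + 4*-5 + 2*10 + 0*7 = 12
  c_3 = 0*-4 + 0*-37 + -2*-12 + 9*-5 + 4*10 + 0*7 = 19
  c_4 = 0*-4 + -1*-37 + 2*-12 + -8*-5 + -4*10 + 0*7 = 13
  c_5 = 0*-4 + 0*-37 + 0*-12 + -2*-5 + -1*10 + 0*7 = 0
  c_6 = 0*-4 + 0*-37 + 0*-12 + 1*-5 + 2*10 + 1*7 = 22
Base-3 expansion of each c_i:
  c_1 = 8 = 2·3^0 + 2·3^1
  c_2 = 12 = 0·3^0 + 1·3^1 + 1·3^2
  c_3 = 19 = 1·3^0 + 0·3^1 + 2·3^2
  c_4 = 13 = 1·3^0 + 1·3^1 + 1·3^2
  c_5 = 0
  c_6 = 22 = 1·3^0 + 1·3^1 + 2·3^2
λ_0 = (2, 0, 1, 1, 0, 1)
λ_1 = (2, 1, 0, 1, 0, 1)
λ_2 = (0, 1, 2, 1, 0, 2)

((2, 0, 1, 1, 0, 1), (2, 1, 0, 1, 0, 1), (0, 1, 2, 1, 0, 2))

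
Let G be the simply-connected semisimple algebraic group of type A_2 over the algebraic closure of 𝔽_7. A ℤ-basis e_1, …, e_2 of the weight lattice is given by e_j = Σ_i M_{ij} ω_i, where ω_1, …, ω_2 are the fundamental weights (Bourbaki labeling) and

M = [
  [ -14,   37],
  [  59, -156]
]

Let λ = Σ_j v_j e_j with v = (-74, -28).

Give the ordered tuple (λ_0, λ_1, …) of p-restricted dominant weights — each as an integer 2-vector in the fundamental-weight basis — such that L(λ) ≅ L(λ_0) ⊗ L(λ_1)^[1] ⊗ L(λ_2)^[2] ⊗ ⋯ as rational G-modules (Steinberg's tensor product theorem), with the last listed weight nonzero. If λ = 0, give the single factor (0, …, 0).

((0, 2),)

Change of basis e → ω: c = M·v where v = (-74, -28):
  c_1 = (-14)·(-74) + (37)·(-28) = 0
  c_2 = (59)·(-74) + (-156)·(-28) = 2
p = 7; digits c_i = Σ_j d_{ij}·7^j, 0 ≤ d_{ij} < 7:
  c_1 = 0
  c_2 = 2 = 2·7^0
p-restricted factor λ_0 = (0, 2)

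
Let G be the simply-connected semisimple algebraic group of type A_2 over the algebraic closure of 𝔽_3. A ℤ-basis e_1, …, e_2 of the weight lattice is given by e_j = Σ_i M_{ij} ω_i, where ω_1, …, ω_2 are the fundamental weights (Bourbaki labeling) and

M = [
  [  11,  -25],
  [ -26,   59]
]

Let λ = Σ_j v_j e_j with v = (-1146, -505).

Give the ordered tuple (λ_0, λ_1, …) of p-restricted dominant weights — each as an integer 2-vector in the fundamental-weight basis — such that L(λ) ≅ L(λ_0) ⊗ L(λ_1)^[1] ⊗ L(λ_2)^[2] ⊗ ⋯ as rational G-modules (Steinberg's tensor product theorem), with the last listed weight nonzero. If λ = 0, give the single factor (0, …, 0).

ω-coordinates c = M·v, v = (-1146, -505):
  c_1 = 11*-1146 + -25*-505 = 19
  c_2 = -26*-1146 + 59*-505 = 1
Writing each c_i in base p = 3:
  c_1 = 19 = 1·3^0 + 0·3^1 + 2·3^2
  c_2 = 1 = 1·3^0
Factor λ_0 = (1, 1)
Factor λ_1 = (0, 0)
Factor λ_2 = (2, 0)

((1, 1), (0, 0), (2, 0))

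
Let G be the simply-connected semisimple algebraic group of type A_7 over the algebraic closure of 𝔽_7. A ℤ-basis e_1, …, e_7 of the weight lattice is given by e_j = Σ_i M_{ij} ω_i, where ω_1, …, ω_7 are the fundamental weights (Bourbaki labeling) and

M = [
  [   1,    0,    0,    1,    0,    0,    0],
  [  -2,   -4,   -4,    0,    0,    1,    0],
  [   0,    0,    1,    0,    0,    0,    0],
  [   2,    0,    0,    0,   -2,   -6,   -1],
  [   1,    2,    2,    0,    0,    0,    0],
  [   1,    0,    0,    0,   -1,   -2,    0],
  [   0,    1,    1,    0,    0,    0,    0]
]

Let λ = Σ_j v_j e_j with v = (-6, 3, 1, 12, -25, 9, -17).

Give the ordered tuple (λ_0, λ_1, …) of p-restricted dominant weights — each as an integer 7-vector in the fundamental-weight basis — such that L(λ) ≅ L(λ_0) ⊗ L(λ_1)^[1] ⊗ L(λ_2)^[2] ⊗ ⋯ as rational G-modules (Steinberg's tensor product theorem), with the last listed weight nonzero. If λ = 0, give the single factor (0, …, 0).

((6, 5, 1, 1, 2, 1, 4),)

Change of basis e → ω: c = M·v where v = (-6, 3, 1, 12, -25, 9, -17):
  c_1 = (1)·(-6) + (0)·(3) + (0)·(1) + (1)·(12) + (0)·(-25) + (0)·(9) + (0)·(-17) = 6
  c_2 = (-2)·(-6) + (-4)·(3) + (-4)·(1) + (0)·(12) + (0)·(-25) + (1)·(9) + (0)·(-17) = 5
  c_3 = (0)·(-6) + (0)·(3) + (1)·(1) + (0)·(12) + (0)·(-25) + (0)·(9) + (0)·(-17) = 1
  c_4 = (2)·(-6) + (0)·(3) + (0)·(1) + (0)·(12) + (-2)·(-25) + (-6)·(9) + (-1)·(-17) = 1
  c_5 = (1)·(-6) + (2)·(3) + (2)·(1) + (0)·(12) + (0)·(-25) + (0)·(9) + (0)·(-17) = 2
  c_6 = (1)·(-6) + (0)·(3) + (0)·(1) + (0)·(12) + (-1)·(-25) + (-2)·(9) + (0)·(-17) = 1
  c_7 = (0)·(-6) + (1)·(3) + (1)·(1) + (0)·(12) + (0)·(-25) + (0)·(9) + (0)·(-17) = 4
Base-7 expansion of each c_i:
  c_1 = 6 = 6·7^0
  c_2 = 5 = 5·7^0
  c_3 = 1 = 1·7^0
  c_4 = 1 = 1·7^0
  c_5 = 2 = 2·7^0
  c_6 = 1 = 1·7^0
  c_7 = 4 = 4·7^0
Factor λ_0 = (6, 5, 1, 1, 2, 1, 4)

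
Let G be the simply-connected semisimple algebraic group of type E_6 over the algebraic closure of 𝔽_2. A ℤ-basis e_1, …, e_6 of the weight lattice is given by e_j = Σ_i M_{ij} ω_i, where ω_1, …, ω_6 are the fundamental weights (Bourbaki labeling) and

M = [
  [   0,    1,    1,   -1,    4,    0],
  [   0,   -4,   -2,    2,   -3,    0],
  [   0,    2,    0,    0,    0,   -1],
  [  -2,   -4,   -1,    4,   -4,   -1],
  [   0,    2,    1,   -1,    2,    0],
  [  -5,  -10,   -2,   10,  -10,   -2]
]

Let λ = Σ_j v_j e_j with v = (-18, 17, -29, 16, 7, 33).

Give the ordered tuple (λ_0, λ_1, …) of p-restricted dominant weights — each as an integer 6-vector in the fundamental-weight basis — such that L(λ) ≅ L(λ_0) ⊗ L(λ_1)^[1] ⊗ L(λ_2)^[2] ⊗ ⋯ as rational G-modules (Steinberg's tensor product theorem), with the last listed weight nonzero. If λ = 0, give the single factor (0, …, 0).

Compute c_i = Σ_j M_{ij} v_j with v = (-18, 17, -29, 16, 7, 33):
  c_1 = 0*-18 + 1*17 + 1*-29 + -1*16 + 4*7 + 0*33 = 0
  c_2 = 0*-18 + -4*17 + -2*-29 + 2*16 + -3*7 + 0*33 = 1
  c_3 = 0*-18 + 2*17 + 0*-29 + 0*16 + 0*7 + -1*33 = 1
  c_4 = -2*-18 + -4*17 + -1*-29 + 4*16 + -4*7 + -1*33 = 0
  c_5 = 0*-18 + 2*17 + 1*-29 + -1*16 + 2*7 + 0*33 = 3
  c_6 = -5*-18 + -10*17 + -2*-29 + 10*16 + -10*7 + -2*33 = 2
p = 2; digits c_i = Σ_j d_{ij}·2^j, 0 ≤ d_{ij} < 2:
  c_1 = 0
  c_2 = 1 = 1·2^0
  c_3 = 1 = 1·2^0
  c_4 = 0
  c_5 = 3 = 1·2^0 + 1·2^1
  c_6 = 2 = 0·2^0 + 1·2^1
Factor λ_0 = (0, 1, 1, 0, 1, 0)
Factor λ_1 = (0, 0, 0, 0, 1, 1)

((0, 1, 1, 0, 1, 0), (0, 0, 0, 0, 1, 1))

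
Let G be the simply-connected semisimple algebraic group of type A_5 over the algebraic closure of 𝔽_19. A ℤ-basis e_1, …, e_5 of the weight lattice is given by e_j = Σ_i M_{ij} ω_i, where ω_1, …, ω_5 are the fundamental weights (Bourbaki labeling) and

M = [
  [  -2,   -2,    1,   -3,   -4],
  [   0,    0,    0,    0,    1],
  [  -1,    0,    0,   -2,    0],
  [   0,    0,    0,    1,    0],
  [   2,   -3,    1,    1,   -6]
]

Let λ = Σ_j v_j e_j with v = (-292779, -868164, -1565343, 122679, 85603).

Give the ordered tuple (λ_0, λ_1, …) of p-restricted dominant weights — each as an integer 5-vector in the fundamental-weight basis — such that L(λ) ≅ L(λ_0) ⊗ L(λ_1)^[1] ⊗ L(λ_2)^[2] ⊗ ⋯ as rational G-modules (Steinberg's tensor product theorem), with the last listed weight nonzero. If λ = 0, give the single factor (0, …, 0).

((0, 8, 16, 15, 9), (13, 2, 6, 15, 10), (13, 9, 17, 16, 2), (6, 12, 6, 17, 9))

ω-coordinates c = M·v, v = (-292779, -868164, -1565343, 122679, 85603):
  c_1 = (-2)·(-292779) + (-2)·(-868164) + (1)·(-1565343) + (-3)·(122679) + (-4)·(85603) = 46094
  c_2 = (0)·(-292779) + (0)·(-868164) + (0)·(-1565343) + 0·122679 + 1·85603 = 85603
  c_3 = (-1)·(-292779) + (0)·(-868164) + (0)·(-1565343) + (-2)·(122679) + 0·85603 = 47421
  c_4 = (0)·(-292779) + (0)·(-868164) + (0)·(-1565343) + 1·122679 + 0·85603 = 122679
  c_5 = (2)·(-292779) + (-3)·(-868164) + (1)·(-1565343) + 1·122679 + (-6)·(85603) = 62652
Base-19 expansion of each c_i:
  c_1 = 46094 = 0·19^0 + 13·19^1 + 13·19^2 + 6·19^3
  c_2 = 85603 = 8·19^0 + 2·19^1 + 9·19^2 + 12·19^3
  c_3 = 47421 = 16·19^0 + 6·19^1 + 17·19^2 + 6·19^3
  c_4 = 122679 = 15·19^0 + 15·19^1 + 16·19^2 + 17·19^3
  c_5 = 62652 = 9·19^0 + 10·19^1 + 2·19^2 + 9·19^3
λ_0 = (0, 8, 16, 15, 9)
λ_1 = (13, 2, 6, 15, 10)
λ_2 = (13, 9, 17, 16, 2)
λ_3 = (6, 12, 6, 17, 9)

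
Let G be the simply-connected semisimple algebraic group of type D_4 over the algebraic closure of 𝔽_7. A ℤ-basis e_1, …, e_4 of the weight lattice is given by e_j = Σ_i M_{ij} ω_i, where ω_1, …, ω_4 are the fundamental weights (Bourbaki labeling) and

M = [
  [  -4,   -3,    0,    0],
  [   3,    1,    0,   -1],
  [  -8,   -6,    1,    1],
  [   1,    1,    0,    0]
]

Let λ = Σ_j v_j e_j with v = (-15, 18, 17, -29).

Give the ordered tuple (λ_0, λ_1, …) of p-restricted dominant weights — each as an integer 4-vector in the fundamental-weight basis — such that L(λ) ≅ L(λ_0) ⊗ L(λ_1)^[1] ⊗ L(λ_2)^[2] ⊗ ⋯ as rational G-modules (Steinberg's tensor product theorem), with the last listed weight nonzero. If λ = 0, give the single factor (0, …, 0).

Compute c_i = Σ_j M_{ij} v_j with v = (-15, 18, 17, -29):
  c_1 = (-4)·(-15) + (-3)·(18) + 0·17 + (0)·(-29) = 6
  c_2 = (3)·(-15) + 1·18 + 0·17 + (-1)·(-29) = 2
  c_3 = (-8)·(-15) + (-6)·(18) + 1·17 + (1)·(-29) = 0
  c_4 = (1)·(-15) + 1·18 + 0·17 + (0)·(-29) = 3
Base-7 expansion of each c_i:
  c_1 = 6 = 6·7^0
  c_2 = 2 = 2·7^0
  c_3 = 0
  c_4 = 3 = 3·7^0
Factor λ_0 = (6, 2, 0, 3)

((6, 2, 0, 3),)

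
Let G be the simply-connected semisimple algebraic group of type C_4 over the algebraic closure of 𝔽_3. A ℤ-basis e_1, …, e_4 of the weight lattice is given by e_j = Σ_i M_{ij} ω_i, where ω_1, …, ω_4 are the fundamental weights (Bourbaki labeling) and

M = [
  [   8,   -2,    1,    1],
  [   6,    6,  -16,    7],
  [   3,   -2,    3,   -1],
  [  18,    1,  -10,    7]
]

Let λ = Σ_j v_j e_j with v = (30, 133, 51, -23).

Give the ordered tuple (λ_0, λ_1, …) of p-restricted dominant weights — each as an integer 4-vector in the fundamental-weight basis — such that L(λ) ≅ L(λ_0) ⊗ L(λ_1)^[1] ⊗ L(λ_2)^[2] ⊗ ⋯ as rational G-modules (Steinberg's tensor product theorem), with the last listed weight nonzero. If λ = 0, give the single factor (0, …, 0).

((2, 1, 0, 2),)

Compute c_i = Σ_j M_{ij} v_j with v = (30, 133, 51, -23):
  c_1 = 8*30 + -2*133 + 1*51 + 1*-23 = 2
  c_2 = 6*30 + 6*133 + -16*51 + 7*-23 = 1
  c_3 = 3*30 + -2*133 + 3*51 + -1*-23 = 0
  c_4 = 18*30 + 1*133 + -10*51 + 7*-23 = 2
p = 3; digits c_i = Σ_j d_{ij}·3^j, 0 ≤ d_{ij} < 3:
  c_1 = 2 = 2·3^0
  c_2 = 1 = 1·3^0
  c_3 = 0
  c_4 = 2 = 2·3^0
Factor λ_0 = (2, 1, 0, 2)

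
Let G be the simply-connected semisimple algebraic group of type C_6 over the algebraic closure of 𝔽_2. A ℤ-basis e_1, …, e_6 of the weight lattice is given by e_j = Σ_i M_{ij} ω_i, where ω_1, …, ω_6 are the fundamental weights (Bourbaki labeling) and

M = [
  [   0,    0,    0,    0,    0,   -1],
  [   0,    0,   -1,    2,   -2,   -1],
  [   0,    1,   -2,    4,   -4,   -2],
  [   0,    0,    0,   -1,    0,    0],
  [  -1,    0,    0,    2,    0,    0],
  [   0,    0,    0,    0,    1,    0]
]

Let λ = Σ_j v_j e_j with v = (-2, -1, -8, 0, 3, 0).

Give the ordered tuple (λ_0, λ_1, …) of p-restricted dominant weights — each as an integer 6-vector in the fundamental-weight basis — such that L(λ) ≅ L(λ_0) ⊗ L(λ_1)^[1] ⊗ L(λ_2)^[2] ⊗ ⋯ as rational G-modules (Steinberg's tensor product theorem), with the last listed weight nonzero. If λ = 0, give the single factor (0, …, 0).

Change of basis e → ω: c = M·v where v = (-2, -1, -8, 0, 3, 0):
  c_1 = (0)·(-2) + (0)·(-1) + (0)·(-8) + (0)·(0) + (0)·(3) + (-1)·(0) = 0
  c_2 = (0)·(-2) + (0)·(-1) + (-1)·(-8) + (2)·(0) + (-2)·(3) + (-1)·(0) = 2
  c_3 = (0)·(-2) + (1)·(-1) + (-2)·(-8) + (4)·(0) + (-4)·(3) + (-2)·(0) = 3
  c_4 = (0)·(-2) + (0)·(-1) + (0)·(-8) + (-1)·(0) + (0)·(3) + (0)·(0) = 0
  c_5 = (-1)·(-2) + (0)·(-1) + (0)·(-8) + (2)·(0) + (0)·(3) + (0)·(0) = 2
  c_6 = (0)·(-2) + (0)·(-1) + (0)·(-8) + (0)·(0) + (1)·(3) + (0)·(0) = 3
Expand coordinatewise in base 2:
  c_1 = 0
  c_2 = 2 = 0·2^0 + 1·2^1
  c_3 = 3 = 1·2^0 + 1·2^1
  c_4 = 0
  c_5 = 2 = 0·2^0 + 1·2^1
  c_6 = 3 = 1·2^0 + 1·2^1
Factor λ_0 = (0, 0, 1, 0, 0, 1)
Factor λ_1 = (0, 1, 1, 0, 1, 1)

((0, 0, 1, 0, 0, 1), (0, 1, 1, 0, 1, 1))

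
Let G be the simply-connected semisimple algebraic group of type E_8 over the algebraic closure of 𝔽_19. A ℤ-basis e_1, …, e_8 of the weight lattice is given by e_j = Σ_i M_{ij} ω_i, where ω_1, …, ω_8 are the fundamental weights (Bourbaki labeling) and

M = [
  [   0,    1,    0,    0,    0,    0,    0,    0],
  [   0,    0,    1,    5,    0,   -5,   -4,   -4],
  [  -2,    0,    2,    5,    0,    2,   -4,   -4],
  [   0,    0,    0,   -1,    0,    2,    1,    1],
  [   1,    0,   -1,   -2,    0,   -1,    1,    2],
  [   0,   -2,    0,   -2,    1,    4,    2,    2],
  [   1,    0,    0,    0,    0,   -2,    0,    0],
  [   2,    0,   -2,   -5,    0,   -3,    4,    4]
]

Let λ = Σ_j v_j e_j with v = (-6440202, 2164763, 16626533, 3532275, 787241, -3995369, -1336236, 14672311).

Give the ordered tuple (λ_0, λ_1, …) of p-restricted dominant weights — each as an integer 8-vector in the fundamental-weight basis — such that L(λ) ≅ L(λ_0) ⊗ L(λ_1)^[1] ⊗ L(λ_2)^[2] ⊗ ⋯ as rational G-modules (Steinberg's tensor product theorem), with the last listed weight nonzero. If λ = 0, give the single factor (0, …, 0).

Converting to the ω-basis (c_i = row i of M dotted with v = (-6440202, 2164763, 16626533, 3532275, 787241, -3995369, -1336236, 14672311)):
  c_1 = 0*-6440202 + 1*2164763 + 0*16626533 + 0*3532275 + 0*787241 + 0*-3995369 + 0*-1336236 + 0*14672311 = 2164763
  c_2 = 0*-6440202 + 0*2164763 + 1*16626533 + 5*3532275 + 0*787241 + -5*-3995369 + -4*-1336236 + -4*14672311 = 920453
  c_3 = -2*-6440202 + 0*2164763 + 2*16626533 + 5*3532275 + 0*787241 + 2*-3995369 + -4*-1336236 + -4*14672311 = 2459807
  c_4 = 0*-6440202 + 0*2164763 + 0*16626533 + -1*3532275 + 0*787241 + 2*-3995369 + 1*-1336236 + 1*14672311 = 1813062
  c_5 = 1*-6440202 + 0*2164763 + -1*16626533 + -2*3532275 + 0*787241 + -1*-3995369 + 1*-1336236 + 2*14672311 = 1872470
  c_6 = 0*-6440202 + -2*2164763 + 0*16626533 + -2*3532275 + 1*787241 + 4*-3995369 + 2*-1336236 + 2*14672311 = 83839
  c_7 = 1*-6440202 + 0*2164763 + 0*16626533 + 0*3532275 + 0*787241 + -2*-3995369 + 0*-1336236 + 0*14672311 = 1550536
  c_8 = 2*-6440202 + 0*2164763 + -2*16626533 + -5*3532275 + 0*787241 + -3*-3995369 + 4*-1336236 + 4*14672311 = 1535562
p = 19; digits c_i = Σ_j d_{ij}·19^j, 0 ≤ d_{ij} < 19:
  c_1 = 2164763 = 17·19^0 + 10·19^1 + 11·19^2 + 11·19^3 + 16·19^4
  c_2 = 920453 = 17·19^0 + 13·19^1 + 3·19^2 + 1·19^3 + 7·19^4
  c_3 = 2459807 = 10·19^0 + 16·19^1 + 11·19^2 + 16·19^3 + 18·19^4
  c_4 = 1813062 = 6·19^0 + 6·19^1 + 6·19^2 + 17·19^3 + 13·19^4
  c_5 = 1872470 = 1·19^0 + 17·19^1 + 18·19^2 + 6·19^3 + 14·19^4
  c_6 = 83839 = 11·19^0 + 4·19^1 + 4·19^2 + 12·19^3
  c_7 = 1550536 = 3·19^0 + 2·19^1 + 1·19^2 + 17·19^3 + 11·19^4
  c_8 = 1535562 = 1·19^0 + 12·19^1 + 16·19^2 + 14·19^3 + 11·19^4
Factor λ_0 = (17, 17, 10, 6, 1, 11, 3, 1)
Factor λ_1 = (10, 13, 16, 6, 17, 4, 2, 12)
Factor λ_2 = (11, 3, 11, 6, 18, 4, 1, 16)
Factor λ_3 = (11, 1, 16, 17, 6, 12, 17, 14)
Factor λ_4 = (16, 7, 18, 13, 14, 0, 11, 11)

((17, 17, 10, 6, 1, 11, 3, 1), (10, 13, 16, 6, 17, 4, 2, 12), (11, 3, 11, 6, 18, 4, 1, 16), (11, 1, 16, 17, 6, 12, 17, 14), (16, 7, 18, 13, 14, 0, 11, 11))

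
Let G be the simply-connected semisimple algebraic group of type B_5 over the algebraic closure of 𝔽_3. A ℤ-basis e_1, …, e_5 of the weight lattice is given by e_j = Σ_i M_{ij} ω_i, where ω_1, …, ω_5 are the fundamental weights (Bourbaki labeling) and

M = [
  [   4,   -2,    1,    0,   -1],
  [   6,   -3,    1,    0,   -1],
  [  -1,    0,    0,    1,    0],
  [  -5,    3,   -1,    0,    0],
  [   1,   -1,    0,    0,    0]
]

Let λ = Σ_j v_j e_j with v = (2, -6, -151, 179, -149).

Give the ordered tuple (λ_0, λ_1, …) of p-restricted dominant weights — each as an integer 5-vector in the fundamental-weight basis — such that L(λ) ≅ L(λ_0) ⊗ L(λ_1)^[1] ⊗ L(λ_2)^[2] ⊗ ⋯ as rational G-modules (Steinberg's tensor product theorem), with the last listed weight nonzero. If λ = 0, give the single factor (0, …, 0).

((0, 1, 0, 0, 2), (0, 0, 2, 2, 2), (2, 0, 1, 1, 0), (0, 1, 0, 1, 0), (0, 0, 2, 1, 0))

Compute c_i = Σ_j M_{ij} v_j with v = (2, -6, -151, 179, -149):
  c_1 = (4)·(2) + (-2)·(-6) + (1)·(-151) + (0)·(179) + (-1)·(-149) = 18
  c_2 = (6)·(2) + (-3)·(-6) + (1)·(-151) + (0)·(179) + (-1)·(-149) = 28
  c_3 = (-1)·(2) + (0)·(-6) + (0)·(-151) + (1)·(179) + (0)·(-149) = 177
  c_4 = (-5)·(2) + (3)·(-6) + (-1)·(-151) + (0)·(179) + (0)·(-149) = 123
  c_5 = (1)·(2) + (-1)·(-6) + (0)·(-151) + (0)·(179) + (0)·(-149) = 8
Expand coordinatewise in base 3:
  c_1 = 18 = 0·3^0 + 0·3^1 + 2·3^2
  c_2 = 28 = 1·3^0 + 0·3^1 + 0·3^2 + 1·3^3
  c_3 = 177 = 0·3^0 + 2·3^1 + 1·3^2 + 0·3^3 + 2·3^4
  c_4 = 123 = 0·3^0 + 2·3^1 + 1·3^2 + 1·3^3 + 1·3^4
  c_5 = 8 = 2·3^0 + 2·3^1
λ_0 = (0, 1, 0, 0, 2)
λ_1 = (0, 0, 2, 2, 2)
λ_2 = (2, 0, 1, 1, 0)
λ_3 = (0, 1, 0, 1, 0)
λ_4 = (0, 0, 2, 1, 0)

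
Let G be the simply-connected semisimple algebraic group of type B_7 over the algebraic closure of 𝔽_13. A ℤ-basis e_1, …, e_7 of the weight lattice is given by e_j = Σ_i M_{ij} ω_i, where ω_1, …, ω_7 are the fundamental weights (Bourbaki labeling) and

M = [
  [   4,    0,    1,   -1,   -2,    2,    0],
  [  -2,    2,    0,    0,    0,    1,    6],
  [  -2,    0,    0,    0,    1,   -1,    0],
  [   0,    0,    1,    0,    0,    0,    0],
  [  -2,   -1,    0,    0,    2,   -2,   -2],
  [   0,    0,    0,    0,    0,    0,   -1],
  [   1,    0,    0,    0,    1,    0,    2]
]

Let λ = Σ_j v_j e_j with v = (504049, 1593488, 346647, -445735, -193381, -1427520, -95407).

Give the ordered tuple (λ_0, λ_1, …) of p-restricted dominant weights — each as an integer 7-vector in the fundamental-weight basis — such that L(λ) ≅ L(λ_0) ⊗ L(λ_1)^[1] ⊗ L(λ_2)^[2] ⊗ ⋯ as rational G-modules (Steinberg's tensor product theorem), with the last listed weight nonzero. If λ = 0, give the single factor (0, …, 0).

((12, 10, 10, 2, 7, 0, 7), (7, 8, 6, 2, 3, 7, 2), (11, 5, 11, 10, 2, 5, 7), (11, 3, 11, 1, 0, 4, 2), (11, 6, 7, 12, 2, 3, 4))

In the fundamental-weight basis, λ has coordinates c = M·v (v = (504049, 1593488, 346647, -445735, -193381, -1427520, -95407)):
  c_1 = 4*504049 + 0*1593488 + 1*346647 + -1*-445735 + -2*-193381 + 2*-1427520 + 0*-95407 = 340300
  c_2 = -2*504049 + 2*1593488 + 0*346647 + 0*-445735 + 0*-193381 + 1*-1427520 + 6*-95407 = 178916
  c_3 = -2*504049 + 0*1593488 + 0*346647 + 0*-445735 + 1*-193381 + -1*-1427520 + 0*-95407 = 226041
  c_4 = 0*504049 + 0*1593488 + 1*346647 + 0*-445735 + 0*-193381 + 0*-1427520 + 0*-95407 = 346647
  c_5 = -2*504049 + -1*1593488 + 0*346647 + 0*-445735 + 2*-193381 + -2*-1427520 + -2*-95407 = 57506
  c_6 = 0*504049 + 0*1593488 + 0*346647 + 0*-445735 + 0*-193381 + 0*-1427520 + -1*-95407 = 95407
  c_7 = 1*504049 + 0*1593488 + 0*346647 + 0*-445735 + 1*-193381 + 0*-1427520 + 2*-95407 = 119854
Expand coordinatewise in base 13:
  c_1 = 340300 = 12·13^0 + 7·13^1 + 11·13^2 + 11·13^3 + 11·13^4
  c_2 = 178916 = 10·13^0 + 8·13^1 + 5·13^2 + 3·13^3 + 6·13^4
  c_3 = 226041 = 10·13^0 + 6·13^1 + 11·13^2 + 11·13^3 + 7·13^4
  c_4 = 346647 = 2·13^0 + 2·13^1 + 10·13^2 + 1·13^3 + 12·13^4
  c_5 = 57506 = 7·13^0 + 3·13^1 + 2·13^2 + 0·13^3 + 2·13^4
  c_6 = 95407 = 0·13^0 + 7·13^1 + 5·13^2 + 4·13^3 + 3·13^4
  c_7 = 119854 = 7·13^0 + 2·13^1 + 7·13^2 + 2·13^3 + 4·13^4
p-restricted factor λ_0 = (12, 10, 10, 2, 7, 0, 7)
p-restricted factor λ_1 = (7, 8, 6, 2, 3, 7, 2)
p-restricted factor λ_2 = (11, 5, 11, 10, 2, 5, 7)
p-restricted factor λ_3 = (11, 3, 11, 1, 0, 4, 2)
p-restricted factor λ_4 = (11, 6, 7, 12, 2, 3, 4)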